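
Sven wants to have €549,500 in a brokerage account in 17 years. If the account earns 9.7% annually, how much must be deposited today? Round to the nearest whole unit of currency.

PV = FV·(1+i)^(−n) = 549,500 × 0.207247 = 113,881.9849

€113,882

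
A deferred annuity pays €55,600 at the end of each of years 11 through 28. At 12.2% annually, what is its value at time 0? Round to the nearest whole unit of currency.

€125,989

Value one period before first payment (t=10): 55600 × [1 − (1+0.122)^(−18)] / 0.122 = 55600 × 7.164510 = 398,346.7387
Discount back 10 years: 398,346.7387 × (1+0.122)^(−10) = 398,346.7387 × 0.316280 = 125,989.0197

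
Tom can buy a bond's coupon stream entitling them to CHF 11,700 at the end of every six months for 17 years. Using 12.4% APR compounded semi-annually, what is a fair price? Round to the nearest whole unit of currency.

CHF 164,300

Periodic rate i = 0.124/2 = 0.062; n = 17 × 2 = 34 periods.
Annuity factor a(34|0.062) = 14.042742; PV = 11700 × 14.042742 = 164,300.0808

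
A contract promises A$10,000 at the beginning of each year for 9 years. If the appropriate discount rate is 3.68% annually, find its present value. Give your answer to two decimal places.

A$78,226.08

PV = 10000 × [1 − (1+0.0368)^(−9)] / 0.0368 × (1+i) = 10000 × 7.822608 = 78,226.0757
(annuity-due: payments at period start, so ×(1+i).)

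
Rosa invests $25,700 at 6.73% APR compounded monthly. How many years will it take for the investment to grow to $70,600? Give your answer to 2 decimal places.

15.06 years

Periodic rate i = 0.0673/12 = 0.00560833.
n = ln(70600/25700) / ln(1+0.00560833) = ln(2.74708) / 0.005593 = 180.6901 months
= 180.6901/12 years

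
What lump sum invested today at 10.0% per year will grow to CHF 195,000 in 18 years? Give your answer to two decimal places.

PV = 195,000 / (1 + 0.1)^18 = 195,000 / 5.559917 = 35,072.4640

CHF 35,072.46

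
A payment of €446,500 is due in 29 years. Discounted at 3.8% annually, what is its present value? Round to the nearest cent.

€151,390.36

PV = 446,500 / (1 + 0.038)^29 = 446,500 / 2.949329 = 151,390.3564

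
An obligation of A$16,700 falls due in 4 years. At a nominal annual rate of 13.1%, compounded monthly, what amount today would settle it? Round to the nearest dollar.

i = 0.131/12 = 0.0109167 per month; n = 4·12 = 48.
PV = 16,700 / (1 + 0.0109167)^48 = 16,700 / 1.683981 = 9,916.9780

A$9,917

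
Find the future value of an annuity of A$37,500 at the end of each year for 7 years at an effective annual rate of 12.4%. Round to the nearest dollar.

A$383,027

Accumulation factor s(7|0.124) = 10.214066; FV = 37500 × 10.214066 = 383,027.4577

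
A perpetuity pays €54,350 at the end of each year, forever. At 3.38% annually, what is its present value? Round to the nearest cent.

PV = C/r = 54350/0.0338 = 1,607,988.1657

€1,607,988.17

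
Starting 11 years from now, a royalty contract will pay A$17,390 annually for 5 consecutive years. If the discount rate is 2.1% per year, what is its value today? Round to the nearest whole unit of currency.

PV at t=10 (ordinary 5-year annuity): 17390 × a(5|0.021) = 17390 × 4.699810 = 81,729.7029
Discount back 10 years: 81,729.7029 × (1+0.021)^(−10) = 81,729.7029 × 0.812349 = 66,393.0316

A$66,393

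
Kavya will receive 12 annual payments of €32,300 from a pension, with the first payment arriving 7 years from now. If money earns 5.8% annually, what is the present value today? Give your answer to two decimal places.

€195,212.26

Value one period before first payment (t=6): 32300 × [1 − (1+0.058)^(−12)] / 0.058 = 32300 × 8.476539 = 273,792.2188
PV₀ = 273,792.2188 / (1+0.058)^6 = 273,792.2188 / 1.402536 = 195,212.2625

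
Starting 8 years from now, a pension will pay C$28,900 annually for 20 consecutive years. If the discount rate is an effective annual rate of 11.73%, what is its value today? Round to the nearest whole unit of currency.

Value one period before first payment (t=7): 28900 × [1 − (1+0.1173)^(−20)] / 0.1173 = 28900 × 7.597666 = 219,572.5495
Discount back 7 years: 219,572.5495 × (1+0.1173)^(−7) = 219,572.5495 × 0.460057 = 101,015.8339

C$101,016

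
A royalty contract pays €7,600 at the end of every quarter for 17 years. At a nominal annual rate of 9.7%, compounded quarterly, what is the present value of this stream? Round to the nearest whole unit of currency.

With 4 periods per year: i = 0.02425, n = 68.
PV = 7600 × [1 − (1+0.02425)^(−68)] / 0.02425 = 7600 × 33.152074 = 251,955.7655

€251,956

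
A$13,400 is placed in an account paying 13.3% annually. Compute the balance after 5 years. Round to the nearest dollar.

13,400 × (1+0.133)^5 = 13,400 × 1.867022 = 25,018.1014

A$25,018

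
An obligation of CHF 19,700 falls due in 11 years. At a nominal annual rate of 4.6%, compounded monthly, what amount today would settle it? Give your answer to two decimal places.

CHF 11,888.67

Periodic rate i = 0.046/12 = 0.00383333; n = 11 × 12 = 132 periods.
PV = 19,700 / (1 + 0.00383333)^132 = 19,700 / 1.657040 = 11,888.6718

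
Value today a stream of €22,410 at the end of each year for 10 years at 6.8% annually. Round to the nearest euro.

€158,864

PV = PMT · [1 − (1+i)^(−n)] / i = 22410 · 7.088977 = 158,863.9741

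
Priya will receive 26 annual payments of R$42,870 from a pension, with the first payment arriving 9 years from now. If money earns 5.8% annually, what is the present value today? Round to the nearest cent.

Value one period before first payment (t=8): 42870 × [1 − (1+0.058)^(−26)] / 0.058 = 42870 × 13.260815 = 568,491.1385
Discount back 8 years: 568,491.1385 × (1+0.058)^(−8) = 568,491.1385 × 0.636964 = 362,108.1985

R$362,108.20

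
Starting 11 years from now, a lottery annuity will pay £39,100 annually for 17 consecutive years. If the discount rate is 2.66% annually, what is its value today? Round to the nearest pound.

PV at t=10 (ordinary 17-year annuity): 39100 × a(17|0.0266) = 39100 × 13.533912 = 529,175.9491
PV₀ = 529,175.9491 / (1+0.0266)^10 = 529,175.9491 / 1.300207 = 406,993.5234

£406,994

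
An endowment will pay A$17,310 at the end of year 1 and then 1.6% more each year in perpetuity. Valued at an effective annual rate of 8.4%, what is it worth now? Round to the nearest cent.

PV = D₁/(r − g) = 17310/(0.084 − 0.016) = 254,558.8235

A$254,558.82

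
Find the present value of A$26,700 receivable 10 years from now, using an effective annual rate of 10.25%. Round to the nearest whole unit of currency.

PV = FV·(1+i)^(−n) = 26,700 × 0.376889 = 10,062.9492

A$10,063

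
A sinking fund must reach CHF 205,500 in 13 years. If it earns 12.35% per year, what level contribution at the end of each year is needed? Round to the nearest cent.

CHF 7,160.94

FV-annuity factor = 28.697345; PMT = 205500 / 28.697345 = 7,160.9411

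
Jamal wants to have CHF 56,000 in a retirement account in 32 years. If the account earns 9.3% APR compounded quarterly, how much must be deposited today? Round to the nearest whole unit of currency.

CHF 2,955

With 4 periods per year: i = 0.02325, n = 128.
PV = 56,000 / (1 + 0.02325)^128 = 56,000 / 18.952409 = 2,954.7695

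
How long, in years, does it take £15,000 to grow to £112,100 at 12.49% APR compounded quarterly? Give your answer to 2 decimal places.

16.35 years

Periodic rate i = 0.1249/4 = 0.031225.
n = ln(112100/15000) / ln(1+0.031225) = ln(7.47333) / 0.030747 = 65.4150 quarters
= 65.4150/4 years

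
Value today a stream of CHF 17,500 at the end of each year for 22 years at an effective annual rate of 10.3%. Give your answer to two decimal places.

CHF 150,244.90

Annuity factor a(22|0.103) = 8.585423; PV = 17500 × 8.585423 = 150,244.9027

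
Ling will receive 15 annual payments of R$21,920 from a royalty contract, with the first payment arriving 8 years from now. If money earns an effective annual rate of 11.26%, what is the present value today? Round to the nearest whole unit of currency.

PV at t=7 (ordinary 15-year annuity): 21920 × a(15|0.1126) = 21920 × 7.088839 = 155,387.3469
PV₀ = 155,387.3469 / (1+0.1126)^7 = 155,387.3469 / 2.110442 = 73,627.8743

R$73,628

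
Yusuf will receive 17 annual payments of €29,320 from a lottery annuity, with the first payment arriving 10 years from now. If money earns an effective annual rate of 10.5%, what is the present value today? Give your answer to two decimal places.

€92,864.30

PV at t=9 (ordinary 17-year annuity): 29320 × a(17|0.105) = 29320 × 7.779386 = 228,091.5928
Discount back 9 years: 228,091.5928 × (1+0.105)^(−9) = 228,091.5928 × 0.407136 = 92,864.2971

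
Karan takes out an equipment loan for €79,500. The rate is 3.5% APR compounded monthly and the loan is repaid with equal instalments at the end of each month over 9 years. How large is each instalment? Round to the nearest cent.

€859.19

Periodic rate i = 0.035/12 = 0.00291667; n = 9 × 12 = 108 periods.
Annuity-PV factor = 92.529069; PMT = 79500 / 92.529069 = 859.1894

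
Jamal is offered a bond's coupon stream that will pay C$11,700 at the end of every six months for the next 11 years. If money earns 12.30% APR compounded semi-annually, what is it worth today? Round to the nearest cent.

C$139,067.38

Periodic rate i = 0.123/2 = 0.0615; n = 11 × 2 = 22 periods.
PV = PMT · [1 − (1+i)^(−n)] / i = 11700 · 11.886101 = 139,067.3791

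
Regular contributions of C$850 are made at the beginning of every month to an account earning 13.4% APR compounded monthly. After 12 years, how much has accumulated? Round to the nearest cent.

C$303,915.13

i = 0.134/12 = 0.0111667 per month; n = 12·12 = 144.
Accumulation factor s(144|0.0111667) × (1+i) = 357.547209; FV = 850 × 357.547209 = 303,915.1278
(Beginning-of-period payments → annuity-due factor ×(1+i).)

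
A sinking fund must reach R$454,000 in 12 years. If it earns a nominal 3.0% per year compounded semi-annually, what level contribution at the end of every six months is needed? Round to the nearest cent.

R$15,855.54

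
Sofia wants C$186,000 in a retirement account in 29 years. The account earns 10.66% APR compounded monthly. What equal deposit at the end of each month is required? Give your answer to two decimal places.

With 12 periods per year: i = 0.00888333, n = 348.
FV-annuity factor = 2331.275452; PMT = 186000 / 2331.275452 = 79.7847

C$79.78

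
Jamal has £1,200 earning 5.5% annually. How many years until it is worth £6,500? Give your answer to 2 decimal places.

n = ln(6500/1200) / ln(1+0.055) = ln(5.41667) / 0.053541 = 31.5550 years

31.56 years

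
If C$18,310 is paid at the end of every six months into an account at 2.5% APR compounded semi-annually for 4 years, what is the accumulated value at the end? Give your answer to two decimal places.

C$153,051.24

Periodic rate i = 0.025/2 = 0.0125; n = 4 × 2 = 8 periods.
Accumulation factor s(8|0.0125) = 8.358888; FV = 18310 × 8.358888 = 153,051.2410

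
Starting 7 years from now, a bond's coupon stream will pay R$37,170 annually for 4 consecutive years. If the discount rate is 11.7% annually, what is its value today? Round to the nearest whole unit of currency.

PV at t=6 (ordinary 4-year annuity): 37170 × a(4|0.117) = 37170 × 3.056641 = 113,615.3333
Discount back 6 years: 113,615.3333 × (1+0.117)^(−6) = 113,615.3333 × 0.514850 = 58,494.8872

R$58,495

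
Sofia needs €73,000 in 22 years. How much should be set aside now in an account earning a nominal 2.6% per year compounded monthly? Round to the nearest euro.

i = 0.026/12 = 0.00216667 per month; n = 22·12 = 264.
PV = FV·(1+i)^(−n) = 73,000 × 0.564745 = 41,226.3747

€41,226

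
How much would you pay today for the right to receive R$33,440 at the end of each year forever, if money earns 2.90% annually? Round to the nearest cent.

R$1,153,103.45

PV = PMT / i = 33440 / 0.029 = 1,153,103.4483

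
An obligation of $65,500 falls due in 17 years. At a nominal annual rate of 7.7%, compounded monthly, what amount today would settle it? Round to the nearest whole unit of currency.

$17,765

With 12 periods per year: i = 0.00641667, n = 204.
PV = FV·(1+i)^(−n) = 65,500 × 0.271222 = 17,765.0309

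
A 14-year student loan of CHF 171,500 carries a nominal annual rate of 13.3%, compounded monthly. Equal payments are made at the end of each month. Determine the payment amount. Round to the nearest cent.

CHF 2,254.69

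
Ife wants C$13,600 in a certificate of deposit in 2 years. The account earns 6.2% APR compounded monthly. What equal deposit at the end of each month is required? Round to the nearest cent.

With 12 periods per year: i = 0.00516667, n = 24.
PMT = 13600 / ( [(1+0.00516667)^24 − 1] / 0.00516667 ) = 13600 / 25.481526 = 533.7200

C$533.72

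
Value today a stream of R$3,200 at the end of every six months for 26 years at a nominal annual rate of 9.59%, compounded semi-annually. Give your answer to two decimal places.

R$60,892.96

i = 0.0959/2 = 0.04795 per half-year; n = 26·2 = 52.
PV = 3200 × [1 − (1+0.04795)^(−52)] / 0.04795 = 3200 × 19.029052 = 60,892.9648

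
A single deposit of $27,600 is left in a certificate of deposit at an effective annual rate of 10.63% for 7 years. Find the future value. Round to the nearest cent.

FV = 27,600 × (1 + 0.1063)^7 = 55,978.2695

$55,978.27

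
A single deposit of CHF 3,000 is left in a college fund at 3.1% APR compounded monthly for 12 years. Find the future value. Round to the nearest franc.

CHF 4,350

i = 0.031/12 = 0.00258333 per month; n = 12·12 = 144.
FV = 3,000 × (1 + 0.00258333)^144 = 4,349.8120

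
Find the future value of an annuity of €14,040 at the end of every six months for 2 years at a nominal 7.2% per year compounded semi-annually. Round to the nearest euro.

€59,266

i = 0.072/2 = 0.036 per half-year; n = 2·2 = 4.
FV = PMT · [(1+i)^n − 1] / i = 14040 · 4.221231 = 59,266.0784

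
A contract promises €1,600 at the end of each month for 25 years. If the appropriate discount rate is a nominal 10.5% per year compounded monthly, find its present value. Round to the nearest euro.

€169,459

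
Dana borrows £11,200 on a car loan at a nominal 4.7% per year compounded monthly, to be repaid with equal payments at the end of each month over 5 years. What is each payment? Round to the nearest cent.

i = 0.047/12 = 0.00391667 per month; n = 5·12 = 60.
Annuity-PV factor = 53.378601; PMT = 11200 / 53.378601 = 209.8219

£209.82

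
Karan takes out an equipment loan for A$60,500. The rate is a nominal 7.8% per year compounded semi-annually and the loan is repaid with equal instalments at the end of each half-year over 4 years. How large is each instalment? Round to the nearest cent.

With 2 periods per year: i = 0.039, n = 8.
PMT = 60500 / ( [1 − (1+0.039)^(−8)] / 0.039 ) = 60500 / 6.760633 = 8,948.8656

A$8,948.87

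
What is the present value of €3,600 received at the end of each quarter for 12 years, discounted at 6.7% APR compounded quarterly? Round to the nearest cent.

With 4 periods per year: i = 0.01675, n = 48.
Annuity factor a(48|0.01675) = 32.804452; PV = 3600 × 32.804452 = 118,096.0273

€118,096.03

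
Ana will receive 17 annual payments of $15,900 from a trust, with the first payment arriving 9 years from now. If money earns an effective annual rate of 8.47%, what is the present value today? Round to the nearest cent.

$73,366.45

PV at t=8 (ordinary 17-year annuity): 15900 × a(17|0.0847) = 15900 × 8.842549 = 140,596.5358
PV₀ = 140,596.5358 / (1+0.0847)^8 = 140,596.5358 / 1.916360 = 73,366.4489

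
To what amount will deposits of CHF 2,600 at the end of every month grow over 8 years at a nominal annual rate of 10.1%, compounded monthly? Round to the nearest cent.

CHF 381,765.56

i = 0.101/12 = 0.00841667 per month; n = 8·12 = 96.
FV = 2600 × [(1+0.00841667)^96 − 1] / 0.00841667 = 2600 × 146.832908 = 381,765.5617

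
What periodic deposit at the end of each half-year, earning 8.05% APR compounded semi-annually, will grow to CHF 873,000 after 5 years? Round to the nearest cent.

i = 0.0805/2 = 0.04025 per half-year; n = 5·2 = 10.
FV-annuity factor = 12.020035; PMT = 873000 / 12.020035 = 72,628.7392

CHF 72,628.74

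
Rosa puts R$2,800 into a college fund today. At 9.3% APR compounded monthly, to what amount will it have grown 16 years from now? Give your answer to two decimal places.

i = 0.093/12 = 0.00775 per month; n = 16·12 = 192.
FV = PV·(1+i)^n = 2,800 × 4.402901 = 12,328.1225

R$12,328.12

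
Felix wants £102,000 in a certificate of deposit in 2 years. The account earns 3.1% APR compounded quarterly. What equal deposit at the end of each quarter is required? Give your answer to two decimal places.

£12,408.16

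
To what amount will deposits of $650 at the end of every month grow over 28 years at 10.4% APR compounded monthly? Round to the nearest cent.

$1,287,316.56

With 12 periods per year: i = 0.00866667, n = 336.
Accumulation factor s(336|0.00866667) = 1980.487018; FV = 650 × 1980.487018 = 1,287,316.5620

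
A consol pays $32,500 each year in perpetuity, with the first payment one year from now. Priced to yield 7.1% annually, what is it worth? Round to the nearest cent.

$457,746.48

PV = C/r = 32500/0.071 = 457,746.4789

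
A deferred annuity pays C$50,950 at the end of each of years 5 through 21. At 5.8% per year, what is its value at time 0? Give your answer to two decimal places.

Value one period before first payment (t=4): 50950 × [1 − (1+0.058)^(−17)] / 0.058 = 50950 × 10.629641 = 541,580.2093
Discount back 4 years: 541,580.2093 × (1+0.058)^(−4) = 541,580.2093 × 0.798100 = 432,235.1834

C$432,235.18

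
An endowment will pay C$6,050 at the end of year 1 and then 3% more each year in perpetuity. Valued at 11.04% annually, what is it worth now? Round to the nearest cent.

C$75,248.76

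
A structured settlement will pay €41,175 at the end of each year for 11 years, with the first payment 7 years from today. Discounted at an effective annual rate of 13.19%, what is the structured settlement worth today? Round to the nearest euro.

PV at t=6 (ordinary 11-year annuity): 41175 × a(11|0.1319) = 41175 × 5.641212 = 232,276.8870
Discount back 6 years: 232,276.8870 × (1+0.1319)^(−6) = 232,276.8870 × 0.475501 = 110,447.9444

€110,448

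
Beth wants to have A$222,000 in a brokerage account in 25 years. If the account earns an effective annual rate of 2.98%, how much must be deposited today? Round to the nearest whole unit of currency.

PV = 222,000 / (1 + 0.0298)^25 = 222,000 / 2.083638 = 106,544.4390

A$106,544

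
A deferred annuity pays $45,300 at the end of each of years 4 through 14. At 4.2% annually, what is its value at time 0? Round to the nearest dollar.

$347,017

Value one period before first payment (t=3): 45300 × [1 − (1+0.042)^(−11)] / 0.042 = 45300 × 8.666737 = 392,603.1973
Discount back 3 years: 392,603.1973 × (1+0.042)^(−3) = 392,603.1973 × 0.883887 = 347,016.9395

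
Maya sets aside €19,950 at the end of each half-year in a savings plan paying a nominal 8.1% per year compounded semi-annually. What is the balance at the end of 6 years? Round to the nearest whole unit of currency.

€300,626

i = 0.081/2 = 0.0405 per half-year; n = 6·2 = 12.
Accumulation factor s(12|0.0405) = 15.068973; FV = 19950 × 15.068973 = 300,626.0112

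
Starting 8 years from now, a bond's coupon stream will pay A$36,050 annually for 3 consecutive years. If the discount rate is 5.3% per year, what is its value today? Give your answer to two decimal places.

PV at t=7 (ordinary 3-year annuity): 36050 × a(3|0.053) = 36050 × 2.708012 = 97,623.8176
Discount back 7 years: 97,623.8176 × (1+0.053)^(−7) = 97,623.8176 × 0.696629 = 68,007.5592

A$68,007.56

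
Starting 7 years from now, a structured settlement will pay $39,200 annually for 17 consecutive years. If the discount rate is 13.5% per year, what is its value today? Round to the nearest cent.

$120,046.35

Value one period before first payment (t=6): 39200 × [1 − (1+0.135)^(−17)] / 0.135 = 39200 × 6.546936 = 256,639.8802
PV₀ = 256,639.8802 / (1+0.135)^6 = 256,639.8802 / 2.137840 = 120,046.3541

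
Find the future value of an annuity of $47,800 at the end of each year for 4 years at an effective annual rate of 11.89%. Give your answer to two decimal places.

$228,083.90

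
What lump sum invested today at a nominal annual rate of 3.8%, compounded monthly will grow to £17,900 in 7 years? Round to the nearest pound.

£13,725

i = 0.038/12 = 0.00316667 per month; n = 7·12 = 84.
PV = 17,900 / (1 + 0.00316667)^84 = 17,900 / 1.304187 = 13,725.0275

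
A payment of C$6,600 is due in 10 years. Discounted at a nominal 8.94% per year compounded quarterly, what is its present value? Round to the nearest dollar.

Periodic rate i = 0.0894/4 = 0.02235; n = 10 × 4 = 40 periods.
PV = FV·(1+i)^(−n) = 6,600 × 0.413063 = 2,726.2136

C$2,726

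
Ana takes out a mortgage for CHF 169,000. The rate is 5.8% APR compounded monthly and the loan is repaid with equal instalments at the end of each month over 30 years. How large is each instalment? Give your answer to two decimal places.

CHF 991.61

With 12 periods per year: i = 0.00483333, n = 360.
PMT = 169000 / ( [1 − (1+0.00483333)^(−360)] / 0.00483333 ) = 169000 / 170.429454 = 991.6126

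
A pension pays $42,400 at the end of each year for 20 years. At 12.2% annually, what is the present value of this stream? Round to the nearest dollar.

PV = PMT · [1 − (1+i)^(−n)] / i = 42400 · 7.376780 = 312,775.4510

$312,775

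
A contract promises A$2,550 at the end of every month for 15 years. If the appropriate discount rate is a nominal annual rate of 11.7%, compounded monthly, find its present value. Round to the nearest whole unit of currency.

A$215,931

With 12 periods per year: i = 0.00975, n = 180.
PV = PMT · [1 − (1+i)^(−n)] / i = 2550 · 84.678637 = 215,930.5240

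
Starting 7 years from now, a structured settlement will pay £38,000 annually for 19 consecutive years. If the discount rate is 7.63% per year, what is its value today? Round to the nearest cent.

PV at t=6 (ordinary 19-year annuity): 38000 × a(19|0.0763) = 38000 × 9.864690 = 374,858.2188
Discount back 6 years: 374,858.2188 × (1+0.0763)^(−6) = 374,858.2188 × 0.643280 = 241,138.7446

£241,138.74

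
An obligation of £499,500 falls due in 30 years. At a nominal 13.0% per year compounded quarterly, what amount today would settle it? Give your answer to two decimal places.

£10,757.92

Periodic rate i = 0.13/4 = 0.0325; n = 30 × 4 = 120 periods.
Discount factor = (1+0.0325)^(−120) = 0.021537; PV = 499,500 × 0.021537 = 10,757.9186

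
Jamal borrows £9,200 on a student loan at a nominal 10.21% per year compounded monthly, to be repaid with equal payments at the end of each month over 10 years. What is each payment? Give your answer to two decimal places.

£122.65

With 12 periods per year: i = 0.00850833, n = 120.
Annuity-PV factor = 75.009549; PMT = 9200 / 75.009549 = 122.6511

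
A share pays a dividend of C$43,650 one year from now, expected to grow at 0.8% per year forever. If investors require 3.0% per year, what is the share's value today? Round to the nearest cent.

C$1,984,090.91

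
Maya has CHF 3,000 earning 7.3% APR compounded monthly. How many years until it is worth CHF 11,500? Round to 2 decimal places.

18.46 years

Periodic rate i = 0.073/12 = 0.00608333.
n = ln(11500/3000) / ln(1+0.00608333) = ln(3.83333) / 0.006065 = 221.5591 months
= 221.5591/12 years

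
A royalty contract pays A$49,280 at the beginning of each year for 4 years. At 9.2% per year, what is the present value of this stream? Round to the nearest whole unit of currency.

Annuity factor a(4|0.092) × (1+i) = 3.522299; PV = 49280 × 3.522299 = 173,578.9014
Payments are at the start of each period, so multiply by (1+i).

A$173,579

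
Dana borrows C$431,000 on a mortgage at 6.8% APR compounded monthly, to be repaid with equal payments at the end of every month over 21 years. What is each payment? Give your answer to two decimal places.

C$3,216.80

i = 0.068/12 = 0.00566667 per month; n = 21·12 = 252.
Annuity-PV factor = 133.984147; PMT = 431000 / 133.984147 = 3,216.7985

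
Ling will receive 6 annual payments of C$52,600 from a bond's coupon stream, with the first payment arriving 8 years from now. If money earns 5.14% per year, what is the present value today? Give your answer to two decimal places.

C$187,138.52

Value one period before first payment (t=7): 52600 × [1 − (1+0.0514)^(−6)] / 0.0514 = 52600 × 5.053046 = 265,790.2218
PV₀ = 265,790.2218 / (1+0.0514)^7 = 265,790.2218 / 1.420286 = 187,138.5202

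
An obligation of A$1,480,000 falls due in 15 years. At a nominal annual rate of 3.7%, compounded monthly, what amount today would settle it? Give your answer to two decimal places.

A$850,352.73

With 12 periods per year: i = 0.00308333, n = 180.
PV = FV·(1+i)^(−n) = 1,480,000 × 0.574563 = 850,352.7276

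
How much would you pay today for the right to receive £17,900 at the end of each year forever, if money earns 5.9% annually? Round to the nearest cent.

PV = C/r = 17900/0.059 = 303,389.8305

£303,389.83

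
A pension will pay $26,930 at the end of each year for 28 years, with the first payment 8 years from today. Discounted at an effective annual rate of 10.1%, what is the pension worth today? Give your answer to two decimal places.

$126,766.76

PV at t=7 (ordinary 28-year annuity): 26930 × a(28|0.101) = 26930 × 9.231670 = 248,608.8802
Discount back 7 years: 248,608.8802 × (1+0.101)^(−7) = 248,608.8802 × 0.509904 = 126,766.7641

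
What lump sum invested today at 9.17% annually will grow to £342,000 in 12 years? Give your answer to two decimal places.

£119,340.10

PV = 342,000 / (1 + 0.0917)^12 = 342,000 / 2.865759 = 119,340.0959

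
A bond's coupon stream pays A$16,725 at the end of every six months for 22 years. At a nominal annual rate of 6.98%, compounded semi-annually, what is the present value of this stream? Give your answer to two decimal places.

i = 0.0698/2 = 0.0349 per half-year; n = 22·2 = 44.
Annuity factor a(44|0.0349) = 22.319769; PV = 16725 × 22.319769 = 373,298.1412

A$373,298.14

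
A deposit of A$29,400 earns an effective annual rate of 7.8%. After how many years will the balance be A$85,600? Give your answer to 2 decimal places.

14.23 years

(1+i)^n = 85600/29400 = 2.91156, so n = ln 2.91156 / ln 1.078 = 14.2288 years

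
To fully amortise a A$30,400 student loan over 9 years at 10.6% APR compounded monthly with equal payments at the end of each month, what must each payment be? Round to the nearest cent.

A$437.93

With 12 periods per year: i = 0.00883333, n = 108.
PMT = 30400 / ( [1 − (1+0.00883333)^(−108)] / 0.00883333 ) = 30400 / 69.417275 = 437.9313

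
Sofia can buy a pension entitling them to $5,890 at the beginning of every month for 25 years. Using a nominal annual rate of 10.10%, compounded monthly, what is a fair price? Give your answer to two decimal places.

$648,595.32

i = 0.101/12 = 0.00841667 per month; n = 25·12 = 300.
PV = PMT · [1 − (1+i)^(−n)] / i × (1+i) = 5890 · 110.118051 = 648,595.3188
Payments are at the start of each period, so multiply by (1+i).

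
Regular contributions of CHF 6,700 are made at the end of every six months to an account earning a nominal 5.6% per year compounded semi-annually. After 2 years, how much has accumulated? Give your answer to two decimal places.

CHF 27,946.76

i = 0.056/2 = 0.028 per half-year; n = 2·2 = 4.
Accumulation factor s(4|0.028) = 4.171158; FV = 6700 × 4.171158 = 27,946.7583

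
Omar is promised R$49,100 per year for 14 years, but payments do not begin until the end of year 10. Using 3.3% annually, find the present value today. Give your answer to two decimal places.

Value one period before first payment (t=9): 49100 × [1 − (1+0.033)^(−14)] / 0.033 = 49100 × 11.068501 = 543,463.4080
Discount back 9 years: 543,463.4080 × (1+0.033)^(−9) = 543,463.4080 × 0.746616 = 405,758.3018

R$405,758.30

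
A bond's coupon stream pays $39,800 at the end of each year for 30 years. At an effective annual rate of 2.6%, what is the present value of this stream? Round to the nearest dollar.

Annuity factor a(30|0.026) = 20.653921; PV = 39800 × 20.653921 = 822,026.0377

$822,026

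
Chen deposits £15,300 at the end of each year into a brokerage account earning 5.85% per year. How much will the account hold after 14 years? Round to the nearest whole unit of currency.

£318,167

FV = PMT · [(1+i)^n − 1] / i = 15300 · 20.795250 = 318,167.3280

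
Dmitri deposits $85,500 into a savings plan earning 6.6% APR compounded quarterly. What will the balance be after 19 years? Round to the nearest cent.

$296,570.00

i = 0.066/4 = 0.0165 per quarter; n = 19·4 = 76.
FV = 85,500 × (1 + 0.0165)^76 = 296,570.0024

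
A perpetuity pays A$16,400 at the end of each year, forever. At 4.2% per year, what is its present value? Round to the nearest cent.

A$390,476.19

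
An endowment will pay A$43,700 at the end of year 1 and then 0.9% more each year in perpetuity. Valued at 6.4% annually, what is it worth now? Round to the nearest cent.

PV = PMT / (i − g) = 43700 / (0.064 − 0.009) = 43700 / 0.055000 = 794,545.4545

A$794,545.45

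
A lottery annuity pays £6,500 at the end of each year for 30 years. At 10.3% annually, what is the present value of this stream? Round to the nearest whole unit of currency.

£59,774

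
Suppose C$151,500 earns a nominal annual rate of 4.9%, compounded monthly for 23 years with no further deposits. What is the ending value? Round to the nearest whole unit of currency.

C$466,515

With 12 periods per year: i = 0.00408333, n = 276.
FV = 151,500 × (1 + 0.00408333)^276 = 466,515.3439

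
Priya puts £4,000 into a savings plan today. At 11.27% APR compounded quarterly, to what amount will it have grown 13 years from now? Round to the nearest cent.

£16,964.70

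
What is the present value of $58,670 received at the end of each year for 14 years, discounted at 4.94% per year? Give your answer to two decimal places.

$582,987.56

Annuity factor a(14|0.0494) = 9.936723; PV = 58670 × 9.936723 = 582,987.5594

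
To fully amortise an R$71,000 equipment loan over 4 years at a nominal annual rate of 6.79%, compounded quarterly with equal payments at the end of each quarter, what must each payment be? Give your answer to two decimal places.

Periodic rate i = 0.0679/4 = 0.016975; n = 4 × 4 = 16 periods.
PMT = 71000 / ( [1 − (1+0.016975)^(−16)] / 0.016975 ) = 71000 / 13.908787 = 5,104.6868

R$5,104.69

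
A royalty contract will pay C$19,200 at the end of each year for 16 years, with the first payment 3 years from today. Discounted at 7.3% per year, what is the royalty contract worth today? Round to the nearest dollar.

C$154,452

PV at t=2 (ordinary 16-year annuity): 19200 × a(16|0.073) = 19200 × 9.261710 = 177,824.8366
PV₀ = 177,824.8366 / (1+0.073)^2 = 177,824.8366 / 1.151329 = 154,451.8001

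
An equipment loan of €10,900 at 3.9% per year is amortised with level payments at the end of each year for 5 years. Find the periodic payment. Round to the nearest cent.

Annuity-PV factor = 4.464356; PMT = 10900 / 4.464356 = 2,441.5614

€2,441.56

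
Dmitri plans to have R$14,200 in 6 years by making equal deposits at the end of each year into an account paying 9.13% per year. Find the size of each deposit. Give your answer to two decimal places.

R$1,881.28

FV-annuity factor = 7.548053; PMT = 14200 / 7.548053 = 1,881.2799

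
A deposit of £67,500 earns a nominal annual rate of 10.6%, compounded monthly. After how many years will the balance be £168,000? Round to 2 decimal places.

Periodic rate i = 0.106/12 = 0.00883333.
n = ln(168000/67500) / ln(1+0.00883333) = ln(2.48889) / 0.008795 = 103.6820 months
= 103.6820/12 years

8.64 years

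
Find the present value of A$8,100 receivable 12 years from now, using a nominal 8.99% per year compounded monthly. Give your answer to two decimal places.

i = 0.0899/12 = 0.00749167 per month; n = 12·12 = 144.
PV = 8,100 / (1 + 0.00749167)^144 = 8,100 / 2.929346 = 2,765.1227

A$2,765.12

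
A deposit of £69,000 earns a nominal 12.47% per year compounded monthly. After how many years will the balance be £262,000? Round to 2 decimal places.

10.76 years

Periodic rate i = 0.1247/12 = 0.0103917.
n = ln(262000/69000) / ln(1+0.0103917) = ln(3.79710) / 0.010338 = 129.0610 months
= 129.0610/12 years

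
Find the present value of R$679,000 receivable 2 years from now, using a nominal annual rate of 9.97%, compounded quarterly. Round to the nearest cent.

With 4 periods per year: i = 0.024925, n = 8.
PV = FV·(1+i)^(−n) = 679,000 × 0.821227 = 557,613.2458

R$557,613.25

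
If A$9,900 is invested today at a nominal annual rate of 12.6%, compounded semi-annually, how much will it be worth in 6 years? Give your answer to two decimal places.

A$20,607.93

Periodic rate i = 0.126/2 = 0.063; n = 6 × 2 = 12 periods.
FV = 9,900 × (1 + 0.063)^12 = 20,607.9299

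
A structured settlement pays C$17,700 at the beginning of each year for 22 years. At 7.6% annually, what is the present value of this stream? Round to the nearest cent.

C$200,579.54

PV = PMT · [1 − (1+i)^(−n)] / i × (1+i) = 17700 · 11.332177 = 200,579.5407
(Beginning-of-period payments → annuity-due factor ×(1+i).)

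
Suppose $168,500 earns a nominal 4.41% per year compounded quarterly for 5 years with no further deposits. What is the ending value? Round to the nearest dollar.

$209,816

With 4 periods per year: i = 0.011025, n = 20.
FV = PV·(1+i)^n = 168,500 × 1.245197 = 209,815.6114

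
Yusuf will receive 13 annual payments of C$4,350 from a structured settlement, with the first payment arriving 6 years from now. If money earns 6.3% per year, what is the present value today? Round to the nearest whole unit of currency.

C$27,882

PV at t=5 (ordinary 13-year annuity): 4350 × a(13|0.063) = 4350 × 8.699583 = 37,843.1880
Discount back 5 years: 37,843.1880 × (1+0.063)^(−5) = 37,843.1880 × 0.736773 = 27,881.8375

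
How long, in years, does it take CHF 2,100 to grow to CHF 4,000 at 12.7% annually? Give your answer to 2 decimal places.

n = ln(4000/2100) / ln(1+0.127) = ln(1.90476) / 0.119559 = 5.3894 years

5.39 years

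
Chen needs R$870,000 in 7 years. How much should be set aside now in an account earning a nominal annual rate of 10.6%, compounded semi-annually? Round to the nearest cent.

R$422,203.72

i = 0.106/2 = 0.053 per half-year; n = 7·2 = 14.
Discount factor = (1+0.053)^(−14) = 0.485292; PV = 870,000 × 0.485292 = 422,203.7205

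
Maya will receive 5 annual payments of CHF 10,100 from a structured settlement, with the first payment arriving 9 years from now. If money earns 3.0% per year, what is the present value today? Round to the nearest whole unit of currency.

CHF 36,514

Value one period before first payment (t=8): 10100 × [1 − (1+0.03)^(−5)] / 0.03 = 10100 × 4.579707 = 46,255.0426
PV₀ = 46,255.0426 / (1+0.03)^8 = 46,255.0426 / 1.266770 = 36,514.1578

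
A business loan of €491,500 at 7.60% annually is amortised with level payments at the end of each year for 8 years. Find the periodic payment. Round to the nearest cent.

€84,234.40

Annuity-PV factor = 5.834908; PMT = 491500 / 5.834908 = 84,234.4018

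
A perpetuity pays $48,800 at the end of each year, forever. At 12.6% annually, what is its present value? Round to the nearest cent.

PV = C/r = 48800/0.126 = 387,301.5873

$387,301.59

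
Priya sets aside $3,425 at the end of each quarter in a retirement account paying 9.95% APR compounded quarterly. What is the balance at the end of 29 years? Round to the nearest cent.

With 4 periods per year: i = 0.024875, n = 116.
Accumulation factor s(116|0.024875) = 654.921330; FV = 3425 × 654.921330 = 2,243,105.5567

$2,243,105.56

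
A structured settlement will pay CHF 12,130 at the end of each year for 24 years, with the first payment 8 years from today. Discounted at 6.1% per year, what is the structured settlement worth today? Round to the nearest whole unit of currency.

PV at t=7 (ordinary 24-year annuity): 12130 × a(24|0.061) = 12130 × 12.435213 = 150,839.1374
PV₀ = 150,839.1374 / (1+0.061)^7 = 150,839.1374 / 1.513588 = 99,656.6658

CHF 99,657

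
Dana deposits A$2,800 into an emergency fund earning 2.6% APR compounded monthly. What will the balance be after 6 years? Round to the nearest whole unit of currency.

Periodic rate i = 0.026/12 = 0.00216667; n = 6 × 12 = 72 periods.
2,800 × (1+0.00216667)^72 = 2,800 × 1.168629 = 3,272.1611

A$3,272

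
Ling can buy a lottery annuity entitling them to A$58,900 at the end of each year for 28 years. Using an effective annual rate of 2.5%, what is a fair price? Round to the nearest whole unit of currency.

PV = PMT · [1 − (1+i)^(−n)] / i = 58900 · 19.964889 = 1,175,931.9418

A$1,175,932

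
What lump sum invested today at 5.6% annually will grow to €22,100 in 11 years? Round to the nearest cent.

PV = 22,100 / (1 + 0.056)^11 = 22,100 / 1.820971 = 12,136.3802

€12,136.38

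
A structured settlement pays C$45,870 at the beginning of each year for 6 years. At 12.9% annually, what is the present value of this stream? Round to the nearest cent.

C$207,599.83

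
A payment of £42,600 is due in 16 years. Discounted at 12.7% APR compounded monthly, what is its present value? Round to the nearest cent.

With 12 periods per year: i = 0.0105833, n = 192.
Discount factor = (1+0.0105833)^(−192) = 0.132480; PV = 42,600 × 0.132480 = 5,643.6536

£5,643.65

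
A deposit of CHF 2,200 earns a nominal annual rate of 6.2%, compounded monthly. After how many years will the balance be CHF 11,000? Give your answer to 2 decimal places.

Periodic rate i = 0.062/12 = 0.00516667.
n = ln(11000/2200) / ln(1+0.00516667) = ln(5.00000) / 0.005153 = 312.3081 months
= 312.3081/12 years

26.03 years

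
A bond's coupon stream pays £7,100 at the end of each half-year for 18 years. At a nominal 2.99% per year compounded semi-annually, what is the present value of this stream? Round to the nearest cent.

Periodic rate i = 0.0299/2 = 0.01495; n = 18 × 2 = 36 periods.
PV = 7100 × [1 − (1+0.01495)^(−36)] / 0.01495 = 7100 × 27.683727 = 196,554.4628

£196,554.46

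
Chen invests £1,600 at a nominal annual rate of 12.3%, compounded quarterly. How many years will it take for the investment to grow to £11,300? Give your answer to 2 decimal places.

16.14 years

Periodic rate i = 0.123/4 = 0.03075.
n = ln(11300/1600) / ln(1+0.03075) = ln(7.06250) / 0.030287 = 64.5432 quarters
= 64.5432/4 years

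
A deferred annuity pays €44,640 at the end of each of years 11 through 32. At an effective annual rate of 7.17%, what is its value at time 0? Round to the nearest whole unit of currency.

Value one period before first payment (t=10): 44640 × [1 − (1+0.0717)^(−22)] / 0.0717 = 44640 × 10.907028 = 486,889.7343
PV₀ = 486,889.7343 / (1+0.0717)^10 = 486,889.7343 / 1.998630 = 243,611.7944

€243,612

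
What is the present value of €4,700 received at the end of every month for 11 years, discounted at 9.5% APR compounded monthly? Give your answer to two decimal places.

i = 0.095/12 = 0.00791667 per month; n = 11·12 = 132.
PV = 4700 × [1 − (1+0.00791667)^(−132)] / 0.00791667 = 4700 × 81.708388 = 384,029.4246

€384,029.42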